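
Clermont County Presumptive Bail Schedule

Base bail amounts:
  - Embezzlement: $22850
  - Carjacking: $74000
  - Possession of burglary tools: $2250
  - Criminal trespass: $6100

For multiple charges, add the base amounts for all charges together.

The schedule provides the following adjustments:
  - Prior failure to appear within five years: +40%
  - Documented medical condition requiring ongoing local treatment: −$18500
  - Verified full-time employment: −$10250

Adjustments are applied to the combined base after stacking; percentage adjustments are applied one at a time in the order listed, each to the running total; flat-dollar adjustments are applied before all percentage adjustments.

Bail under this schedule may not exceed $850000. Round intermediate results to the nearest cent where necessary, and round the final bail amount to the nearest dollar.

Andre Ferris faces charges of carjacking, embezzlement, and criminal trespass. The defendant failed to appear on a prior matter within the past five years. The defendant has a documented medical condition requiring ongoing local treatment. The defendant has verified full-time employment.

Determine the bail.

Base amounts from the schedule: carjacking $74000; embezzlement $22850; criminal trespass $6100.
Stacking rule: sum of all bases. $74000 + $22850 + $6100 = $102950.
Documented medical condition requiring ongoing local treatment (−$18500 flat): $102950 − $18500 = $84450.
Verified full-time employment (−$10250 flat): $84450 − $10250 = $74200.
Prior failure to appear within five years (+40%): $74200 × 1.4 = $103880.
$103880 is within the $850000 maximum.

$103880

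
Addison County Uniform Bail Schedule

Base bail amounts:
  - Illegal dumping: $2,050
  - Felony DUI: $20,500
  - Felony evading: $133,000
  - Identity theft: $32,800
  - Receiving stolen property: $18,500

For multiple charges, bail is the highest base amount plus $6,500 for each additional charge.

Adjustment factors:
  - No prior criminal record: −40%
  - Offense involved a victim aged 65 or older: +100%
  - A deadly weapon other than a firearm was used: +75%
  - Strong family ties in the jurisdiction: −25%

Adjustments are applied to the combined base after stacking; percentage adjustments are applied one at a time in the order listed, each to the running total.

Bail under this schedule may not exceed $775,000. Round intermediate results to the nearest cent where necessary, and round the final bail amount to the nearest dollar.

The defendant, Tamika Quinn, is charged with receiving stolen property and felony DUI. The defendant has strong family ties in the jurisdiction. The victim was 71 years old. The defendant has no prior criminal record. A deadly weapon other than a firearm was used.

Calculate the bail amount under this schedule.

$42,525

Base amounts from the schedule: receiving stolen property $18,500; felony DUI $20,500.
Stacking rule: highest base plus $6,500 per additional charge. Highest is felony DUI at $20,500; 1 additional charge → +$6,500. Combined base = $27,000.
No prior criminal record (−40%): $27,000 × 0.6 = $16,200.
Offense involved a victim aged 65 or older (+100%): $16,200 × 2 = $32,400.
A deadly weapon other than a firearm was used (+75%): $32,400 × 1.75 = $56,700.
Strong family ties in the jurisdiction (−25%): $56,700 × 0.75 = $42,525.
$42,525 is within the $775,000 maximum.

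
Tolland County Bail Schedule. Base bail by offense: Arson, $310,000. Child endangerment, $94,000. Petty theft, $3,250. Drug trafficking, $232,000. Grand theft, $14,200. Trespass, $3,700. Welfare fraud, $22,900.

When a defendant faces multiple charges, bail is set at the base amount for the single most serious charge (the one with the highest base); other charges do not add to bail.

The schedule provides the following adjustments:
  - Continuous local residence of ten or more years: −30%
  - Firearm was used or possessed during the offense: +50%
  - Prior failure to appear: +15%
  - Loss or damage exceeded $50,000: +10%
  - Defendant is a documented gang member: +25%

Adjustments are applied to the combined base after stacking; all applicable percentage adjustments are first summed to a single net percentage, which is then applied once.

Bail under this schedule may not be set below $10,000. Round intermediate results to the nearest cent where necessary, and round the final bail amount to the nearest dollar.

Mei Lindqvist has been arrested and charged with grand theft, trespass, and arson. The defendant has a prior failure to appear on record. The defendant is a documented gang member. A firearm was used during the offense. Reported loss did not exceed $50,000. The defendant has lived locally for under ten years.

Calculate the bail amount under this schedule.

$589,000

Base amounts from the schedule: grand theft $14,200; trespass $3,700; arson $310,000.
Stacking rule: use the highest base only. Highest is arson at $310,000. Combined base = $310,000.
Net percentage adjustment: +50% +15% +25% = +90%. $310,000 × 1.9 = $589,000.
$589,000 is at or above the $10,000 minimum.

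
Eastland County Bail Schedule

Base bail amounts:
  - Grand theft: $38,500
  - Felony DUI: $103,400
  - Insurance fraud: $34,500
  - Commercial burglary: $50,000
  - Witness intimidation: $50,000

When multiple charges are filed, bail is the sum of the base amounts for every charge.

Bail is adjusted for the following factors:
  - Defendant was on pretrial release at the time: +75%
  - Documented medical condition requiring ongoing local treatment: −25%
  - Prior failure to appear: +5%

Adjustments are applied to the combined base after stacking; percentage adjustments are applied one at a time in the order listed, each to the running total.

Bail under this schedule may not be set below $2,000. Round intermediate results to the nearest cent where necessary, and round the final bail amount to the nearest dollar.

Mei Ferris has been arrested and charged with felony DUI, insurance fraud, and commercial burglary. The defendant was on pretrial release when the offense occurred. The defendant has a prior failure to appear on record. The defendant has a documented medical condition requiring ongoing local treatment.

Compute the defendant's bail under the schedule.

Base amounts from the schedule: felony DUI $103,400; insurance fraud $34,500; commercial burglary $50,000.
Stacking rule: sum of all bases. $103,400 + $34,500 + $50,000 = $187,900.
Defendant was on pretrial release at the time (+75%): $187,900 × 1.75 = $328,825.
Documented medical condition requiring ongoing local treatment (−25%): $328,825 × 0.75 = $246,618.75.
Prior failure to appear (+5%): $246,618.75 × 1.05 = $258,949.69.
$258,949.69 is at or above the $2,000 minimum.
Rounded to the nearest dollar: $258,950.

$258,950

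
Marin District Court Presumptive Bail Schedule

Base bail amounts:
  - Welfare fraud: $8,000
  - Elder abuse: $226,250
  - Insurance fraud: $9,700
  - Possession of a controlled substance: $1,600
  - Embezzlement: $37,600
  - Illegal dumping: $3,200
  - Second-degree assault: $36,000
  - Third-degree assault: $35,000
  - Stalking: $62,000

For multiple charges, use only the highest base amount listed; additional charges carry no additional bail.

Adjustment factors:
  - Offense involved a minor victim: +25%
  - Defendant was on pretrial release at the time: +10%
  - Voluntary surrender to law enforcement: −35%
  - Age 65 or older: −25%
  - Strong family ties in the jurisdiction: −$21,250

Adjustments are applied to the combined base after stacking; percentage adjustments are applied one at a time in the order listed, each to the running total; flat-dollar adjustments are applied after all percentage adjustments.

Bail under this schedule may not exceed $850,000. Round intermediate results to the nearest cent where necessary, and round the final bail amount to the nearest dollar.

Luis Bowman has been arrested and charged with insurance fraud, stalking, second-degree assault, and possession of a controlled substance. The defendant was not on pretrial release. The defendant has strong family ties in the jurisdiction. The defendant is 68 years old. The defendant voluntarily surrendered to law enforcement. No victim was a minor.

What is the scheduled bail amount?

$8,975

Base amounts from the schedule: insurance fraud $9,700; stalking $62,000; second-degree assault $36,000; possession of a controlled substance $1,600.
Stacking rule: use the highest base only. Highest is stalking at $62,000. Combined base = $62,000.
Voluntary surrender to law enforcement (−35%): $62,000 × 0.65 = $40,300.
Age 65 or older (−25%): $40,300 × 0.75 = $30,225.
Strong family ties in the jurisdiction (−$21,250 flat): $30,225 − $21,250 = $8,975.
$8,975 is within the $850,000 maximum.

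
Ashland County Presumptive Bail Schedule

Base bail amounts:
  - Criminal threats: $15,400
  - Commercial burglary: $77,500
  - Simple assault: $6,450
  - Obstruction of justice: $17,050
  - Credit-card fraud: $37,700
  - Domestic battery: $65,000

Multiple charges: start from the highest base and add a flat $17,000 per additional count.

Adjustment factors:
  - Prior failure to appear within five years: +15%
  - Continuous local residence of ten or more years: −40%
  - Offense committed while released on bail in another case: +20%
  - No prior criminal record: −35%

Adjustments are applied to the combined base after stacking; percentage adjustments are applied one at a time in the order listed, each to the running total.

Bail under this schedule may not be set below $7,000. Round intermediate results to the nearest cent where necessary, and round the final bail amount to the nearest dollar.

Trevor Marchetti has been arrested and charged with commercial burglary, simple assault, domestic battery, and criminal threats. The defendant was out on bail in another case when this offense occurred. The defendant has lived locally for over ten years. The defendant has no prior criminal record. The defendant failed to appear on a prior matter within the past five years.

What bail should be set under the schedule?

Base amounts from the schedule: commercial burglary $77,500; simple assault $6,450; domestic battery $65,000; criminal threats $15,400.
Stacking rule: highest base plus $17,000 per additional charge. Highest is commercial burglary at $77,500; 3 additional charges → +$51,000. Combined base = $128,500.
Prior failure to appear within five years (+15%): $128,500 × 1.15 = $147,775.
Continuous local residence of ten or more years (−40%): $147,775 × 0.6 = $88,665.
Offense committed while released on bail in another case (+20%): $88,665 × 1.2 = $106,398.
No prior criminal record (−35%): $106,398 × 0.65 = $69,158.70.
$69,158.70 is at or above the $7,000 minimum.
Rounded to the nearest dollar: $69,159.

$69,159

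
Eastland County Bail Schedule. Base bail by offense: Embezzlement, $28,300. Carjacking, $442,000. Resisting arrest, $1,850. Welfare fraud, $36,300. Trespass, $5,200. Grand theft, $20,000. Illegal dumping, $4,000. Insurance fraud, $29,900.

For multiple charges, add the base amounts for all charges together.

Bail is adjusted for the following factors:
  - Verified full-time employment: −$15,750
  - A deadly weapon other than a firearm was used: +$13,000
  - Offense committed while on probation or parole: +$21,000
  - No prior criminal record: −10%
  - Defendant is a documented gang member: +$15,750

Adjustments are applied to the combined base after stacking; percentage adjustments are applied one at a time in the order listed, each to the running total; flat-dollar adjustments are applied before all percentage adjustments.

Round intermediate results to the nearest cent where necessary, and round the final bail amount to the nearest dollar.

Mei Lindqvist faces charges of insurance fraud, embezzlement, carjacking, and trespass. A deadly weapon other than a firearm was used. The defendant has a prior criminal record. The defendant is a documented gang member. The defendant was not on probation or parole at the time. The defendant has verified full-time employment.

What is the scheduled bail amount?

Base amounts from the schedule: insurance fraud $29,900; embezzlement $28,300; carjacking $442,000; trespass $5,200.
Stacking rule: sum of all bases. $29,900 + $28,300 + $442,000 + $5,200 = $505,400.
Verified full-time employment (−$15,750 flat): $505,400 − $15,750 = $489,650.
A deadly weapon other than a firearm was used (+$13,000 flat): $489,650 + $13,000 = $502,650.
Defendant is a documented gang member (+$15,750 flat): $502,650 + $15,750 = $518,400.

$518,400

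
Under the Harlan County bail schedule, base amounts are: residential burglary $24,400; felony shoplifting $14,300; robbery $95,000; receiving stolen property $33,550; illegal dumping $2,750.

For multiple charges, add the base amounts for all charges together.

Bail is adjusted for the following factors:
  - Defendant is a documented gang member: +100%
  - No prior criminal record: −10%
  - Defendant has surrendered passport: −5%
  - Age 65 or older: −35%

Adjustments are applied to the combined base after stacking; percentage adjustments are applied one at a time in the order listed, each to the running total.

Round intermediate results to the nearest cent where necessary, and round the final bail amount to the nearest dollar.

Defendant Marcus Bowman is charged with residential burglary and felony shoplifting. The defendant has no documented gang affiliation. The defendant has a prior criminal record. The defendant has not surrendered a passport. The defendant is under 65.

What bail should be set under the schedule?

Base amounts from the schedule: residential burglary $24,400; felony shoplifting $14,300.
Stacking rule: sum of all bases. $24,400 + $14,300 = $38,700.
No adjustment factors apply to this defendant.

$38,700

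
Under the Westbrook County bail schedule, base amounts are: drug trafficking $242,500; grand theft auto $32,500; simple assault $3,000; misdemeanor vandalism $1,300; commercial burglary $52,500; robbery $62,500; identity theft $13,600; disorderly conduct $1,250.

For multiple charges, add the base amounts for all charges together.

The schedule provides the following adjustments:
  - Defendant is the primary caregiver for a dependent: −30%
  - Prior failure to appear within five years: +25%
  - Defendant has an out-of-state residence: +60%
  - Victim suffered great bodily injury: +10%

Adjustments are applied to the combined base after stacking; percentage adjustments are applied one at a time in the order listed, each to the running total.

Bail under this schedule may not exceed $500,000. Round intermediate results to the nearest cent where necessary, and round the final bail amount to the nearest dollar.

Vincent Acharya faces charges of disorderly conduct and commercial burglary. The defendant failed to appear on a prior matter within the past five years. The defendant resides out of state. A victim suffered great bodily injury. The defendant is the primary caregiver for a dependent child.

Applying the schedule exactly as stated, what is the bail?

$82,775

Base amounts from the schedule: disorderly conduct $1,250; commercial burglary $52,500.
Stacking rule: sum of all bases. $1,250 + $52,500 = $53,750.
Defendant is the primary caregiver for a dependent (−30%): $53,750 × 0.7 = $37,625.
Prior failure to appear within five years (+25%): $37,625 × 1.25 = $47,031.25.
Defendant has an out-of-state residence (+60%): $47,031.25 × 1.6 = $75,250.
Victim suffered great bodily injury (+10%): $75,250 × 1.1 = $82,775.
$82,775 is within the $500,000 maximum.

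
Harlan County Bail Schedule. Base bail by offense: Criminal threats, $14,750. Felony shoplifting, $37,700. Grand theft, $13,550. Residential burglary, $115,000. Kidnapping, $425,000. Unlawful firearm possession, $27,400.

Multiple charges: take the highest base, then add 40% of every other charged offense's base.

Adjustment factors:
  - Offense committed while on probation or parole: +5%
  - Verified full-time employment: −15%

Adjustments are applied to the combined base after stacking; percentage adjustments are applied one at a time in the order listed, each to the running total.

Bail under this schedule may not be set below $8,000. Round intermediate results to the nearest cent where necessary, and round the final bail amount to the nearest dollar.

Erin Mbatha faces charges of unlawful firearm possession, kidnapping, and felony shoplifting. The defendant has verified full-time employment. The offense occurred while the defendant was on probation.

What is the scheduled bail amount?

$402,553

Base amounts from the schedule: unlawful firearm possession $27,400; kidnapping $425,000; felony shoplifting $37,700.
Stacking rule: highest base plus 40% of each additional charge. Highest is kidnapping at $425,000. Additional: $27,400 × 40% = $10,960; $37,700 × 40% = $15,080. Combined base = $425,000 + $26,040 = $451,040.
Offense committed while on probation or parole (+5%): $451,040 × 1.05 = $473,592.
Verified full-time employment (−15%): $473,592 × 0.85 = $402,553.20.
$402,553.20 is at or above the $8,000 minimum.
Rounded to the nearest dollar: $402,553.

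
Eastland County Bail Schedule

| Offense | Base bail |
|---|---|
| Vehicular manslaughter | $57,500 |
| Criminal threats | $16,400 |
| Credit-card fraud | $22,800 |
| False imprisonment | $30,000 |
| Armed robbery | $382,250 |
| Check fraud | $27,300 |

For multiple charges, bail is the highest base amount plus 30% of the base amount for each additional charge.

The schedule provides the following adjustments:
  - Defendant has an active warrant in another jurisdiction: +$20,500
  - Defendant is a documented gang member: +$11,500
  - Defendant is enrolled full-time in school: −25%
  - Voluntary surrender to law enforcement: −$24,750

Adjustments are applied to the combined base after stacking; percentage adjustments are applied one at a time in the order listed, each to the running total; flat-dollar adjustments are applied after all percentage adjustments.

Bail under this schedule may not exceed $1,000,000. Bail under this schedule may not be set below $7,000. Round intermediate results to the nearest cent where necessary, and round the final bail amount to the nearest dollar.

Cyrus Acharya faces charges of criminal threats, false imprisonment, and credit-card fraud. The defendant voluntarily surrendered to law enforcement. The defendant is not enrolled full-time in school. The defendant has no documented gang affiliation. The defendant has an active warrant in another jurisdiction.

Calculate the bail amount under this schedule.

$37,510

Base amounts from the schedule: criminal threats $16,400; false imprisonment $30,000; credit-card fraud $22,800.
Stacking rule: highest base plus 30% of each additional charge. Highest is false imprisonment at $30,000. Additional: $16,400 × 30% = $4,920; $22,800 × 30% = $6,840. Combined base = $30,000 + $11,760 = $41,760.
Defendant has an active warrant in another jurisdiction (+$20,500 flat): $41,760 + $20,500 = $62,260.
Voluntary surrender to law enforcement (−$24,750 flat): $62,260 − $24,750 = $37,510.
$37,510 is within the $1,000,000 maximum.
$37,510 is at or above the $7,000 minimum.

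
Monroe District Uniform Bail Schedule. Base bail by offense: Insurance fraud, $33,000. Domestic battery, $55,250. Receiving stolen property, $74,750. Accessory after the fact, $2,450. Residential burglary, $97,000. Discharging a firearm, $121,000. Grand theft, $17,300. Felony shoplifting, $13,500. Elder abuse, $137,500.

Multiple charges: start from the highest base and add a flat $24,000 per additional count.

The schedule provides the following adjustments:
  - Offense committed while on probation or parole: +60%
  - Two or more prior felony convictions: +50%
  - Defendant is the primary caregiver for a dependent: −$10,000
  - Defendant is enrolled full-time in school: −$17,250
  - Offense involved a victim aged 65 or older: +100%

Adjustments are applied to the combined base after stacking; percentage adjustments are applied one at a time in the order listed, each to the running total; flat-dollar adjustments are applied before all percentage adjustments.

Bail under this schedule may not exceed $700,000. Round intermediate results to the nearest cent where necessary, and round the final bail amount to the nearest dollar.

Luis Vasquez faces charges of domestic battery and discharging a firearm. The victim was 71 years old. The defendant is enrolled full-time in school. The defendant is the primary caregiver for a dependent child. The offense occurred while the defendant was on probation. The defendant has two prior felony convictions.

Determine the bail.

$565,200

Base amounts from the schedule: domestic battery $55,250; discharging a firearm $121,000.
Stacking rule: highest base plus $24,000 per additional charge. Highest is discharging a firearm at $121,000; 1 additional charge → +$24,000. Combined base = $145,000.
Defendant is the primary caregiver for a dependent (−$10,000 flat): $145,000 − $10,000 = $135,000.
Defendant is enrolled full-time in school (−$17,250 flat): $135,000 − $17,250 = $117,750.
Offense committed while on probation or parole (+60%): $117,750 × 1.6 = $188,400.
Two or more prior felony convictions (+50%): $188,400 × 1.5 = $282,600.
Offense involved a victim aged 65 or older (+100%): $282,600 × 2 = $565,200.
$565,200 is within the $700,000 maximum.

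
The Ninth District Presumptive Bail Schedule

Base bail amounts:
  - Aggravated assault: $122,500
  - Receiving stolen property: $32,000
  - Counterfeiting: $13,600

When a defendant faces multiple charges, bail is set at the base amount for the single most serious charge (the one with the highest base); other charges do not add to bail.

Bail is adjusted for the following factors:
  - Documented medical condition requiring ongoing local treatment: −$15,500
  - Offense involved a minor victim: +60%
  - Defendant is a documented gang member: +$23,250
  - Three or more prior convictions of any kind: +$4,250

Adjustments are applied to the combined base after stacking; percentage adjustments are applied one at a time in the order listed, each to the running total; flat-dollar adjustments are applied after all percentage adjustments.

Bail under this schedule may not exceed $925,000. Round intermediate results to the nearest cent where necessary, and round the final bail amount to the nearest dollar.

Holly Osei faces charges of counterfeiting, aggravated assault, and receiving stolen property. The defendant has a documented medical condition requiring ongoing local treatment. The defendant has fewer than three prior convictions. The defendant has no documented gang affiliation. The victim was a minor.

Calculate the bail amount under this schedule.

Base amounts from the schedule: counterfeiting $13,600; aggravated assault $122,500; receiving stolen property $32,000.
Stacking rule: use the highest base only. Highest is aggravated assault at $122,500. Combined base = $122,500.
Offense involved a minor victim (+60%): $122,500 × 1.6 = $196,000.
Documented medical condition requiring ongoing local treatment (−$15,500 flat): $196,000 − $15,500 = $180,500.
$180,500 is within the $925,000 maximum.

$180,500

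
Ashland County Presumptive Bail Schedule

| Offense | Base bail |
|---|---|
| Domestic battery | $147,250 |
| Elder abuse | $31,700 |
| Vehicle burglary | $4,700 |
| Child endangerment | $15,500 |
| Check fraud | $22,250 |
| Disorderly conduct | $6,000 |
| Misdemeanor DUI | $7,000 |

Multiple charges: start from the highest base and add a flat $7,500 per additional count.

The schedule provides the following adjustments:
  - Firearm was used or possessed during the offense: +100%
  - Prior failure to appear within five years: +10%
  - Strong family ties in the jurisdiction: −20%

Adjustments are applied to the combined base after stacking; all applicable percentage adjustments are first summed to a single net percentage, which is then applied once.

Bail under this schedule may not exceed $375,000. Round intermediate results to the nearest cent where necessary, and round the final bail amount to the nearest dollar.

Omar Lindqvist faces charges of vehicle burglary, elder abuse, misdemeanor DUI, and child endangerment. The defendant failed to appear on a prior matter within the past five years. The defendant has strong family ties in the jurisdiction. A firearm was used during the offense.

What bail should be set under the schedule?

Base amounts from the schedule: vehicle burglary $4,700; elder abuse $31,700; misdemeanor DUI $7,000; child endangerment $15,500.
Stacking rule: highest base plus $7,500 per additional charge. Highest is elder abuse at $31,700; 3 additional charges → +$22,500. Combined base = $54,200.
Net percentage adjustment: +100% +10% −20% = +90%. $54,200 × 1.9 = $102,980.
$102,980 is within the $375,000 maximum.

$102,980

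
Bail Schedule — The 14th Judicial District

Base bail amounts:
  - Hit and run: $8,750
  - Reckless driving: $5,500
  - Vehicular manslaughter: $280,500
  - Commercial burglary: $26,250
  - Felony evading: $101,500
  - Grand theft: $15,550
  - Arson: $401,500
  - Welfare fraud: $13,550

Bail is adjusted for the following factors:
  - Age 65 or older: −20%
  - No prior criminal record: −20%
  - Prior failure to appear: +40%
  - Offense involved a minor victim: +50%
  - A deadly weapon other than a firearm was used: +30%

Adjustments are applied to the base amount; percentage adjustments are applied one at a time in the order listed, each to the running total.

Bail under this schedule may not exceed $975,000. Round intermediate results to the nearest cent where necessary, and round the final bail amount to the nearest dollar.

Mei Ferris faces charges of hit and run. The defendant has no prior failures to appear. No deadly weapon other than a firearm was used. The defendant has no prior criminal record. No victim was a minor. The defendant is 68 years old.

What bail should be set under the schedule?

$5,600

Base amounts from the schedule: hit and run $8,750.
Single charge. Combined base = $8,750.
Age 65 or older (−20%): $8,750 × 0.8 = $7,000.
No prior criminal record (−20%): $7,000 × 0.8 = $5,600.
$5,600 is within the $975,000 maximum.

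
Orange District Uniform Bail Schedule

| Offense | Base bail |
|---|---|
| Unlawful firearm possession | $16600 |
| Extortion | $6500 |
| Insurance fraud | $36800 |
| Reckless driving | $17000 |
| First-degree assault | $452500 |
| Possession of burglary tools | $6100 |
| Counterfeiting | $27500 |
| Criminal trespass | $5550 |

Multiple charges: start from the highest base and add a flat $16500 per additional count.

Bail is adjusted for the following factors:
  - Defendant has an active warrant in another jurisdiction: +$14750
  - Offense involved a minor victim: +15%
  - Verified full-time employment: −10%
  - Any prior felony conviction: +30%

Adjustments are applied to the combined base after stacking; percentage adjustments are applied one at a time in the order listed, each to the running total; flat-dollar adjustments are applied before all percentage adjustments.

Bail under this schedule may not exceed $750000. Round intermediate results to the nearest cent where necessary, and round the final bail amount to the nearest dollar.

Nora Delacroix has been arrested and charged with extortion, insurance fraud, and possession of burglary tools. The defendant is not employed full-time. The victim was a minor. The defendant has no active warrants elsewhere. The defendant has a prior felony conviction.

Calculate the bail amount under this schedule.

Base amounts from the schedule: extortion $6500; insurance fraud $36800; possession of burglary tools $6100.
Stacking rule: highest base plus $16500 per additional charge. Highest is insurance fraud at $36800; 2 additional charges → +$33000. Combined base = $69800.
Offense involved a minor victim (+15%): $69800 × 1.15 = $80270.
Any prior felony conviction (+30%): $80270 × 1.3 = $104351.
$104351 is within the $750000 maximum.

$104351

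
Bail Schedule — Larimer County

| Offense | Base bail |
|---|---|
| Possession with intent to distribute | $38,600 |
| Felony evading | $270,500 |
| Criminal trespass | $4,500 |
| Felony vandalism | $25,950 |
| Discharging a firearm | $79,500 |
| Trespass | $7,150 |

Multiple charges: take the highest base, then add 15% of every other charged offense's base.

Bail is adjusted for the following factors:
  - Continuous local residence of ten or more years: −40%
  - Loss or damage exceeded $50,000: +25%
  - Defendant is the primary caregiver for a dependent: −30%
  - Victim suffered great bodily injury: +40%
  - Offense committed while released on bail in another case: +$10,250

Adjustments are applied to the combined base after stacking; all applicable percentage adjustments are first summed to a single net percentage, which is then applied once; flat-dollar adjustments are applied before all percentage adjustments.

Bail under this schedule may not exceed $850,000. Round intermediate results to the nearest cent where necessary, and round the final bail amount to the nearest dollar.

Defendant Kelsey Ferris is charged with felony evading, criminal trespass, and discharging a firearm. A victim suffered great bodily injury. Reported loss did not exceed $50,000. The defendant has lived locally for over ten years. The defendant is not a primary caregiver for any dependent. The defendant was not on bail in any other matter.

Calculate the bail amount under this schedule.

Base amounts from the schedule: felony evading $270,500; criminal trespass $4,500; discharging a firearm $79,500.
Stacking rule: highest base plus 15% of each additional charge. Highest is felony evading at $270,500. Additional: $4,500 × 15% = $675; $79,500 × 15% = $11,925. Combined base = $270,500 + $12,600 = $283,100.
Net percentage adjustment: −40% +40% = +0%. $283,100 × 1 = $283,100.
$283,100 is within the $850,000 maximum.

$283,100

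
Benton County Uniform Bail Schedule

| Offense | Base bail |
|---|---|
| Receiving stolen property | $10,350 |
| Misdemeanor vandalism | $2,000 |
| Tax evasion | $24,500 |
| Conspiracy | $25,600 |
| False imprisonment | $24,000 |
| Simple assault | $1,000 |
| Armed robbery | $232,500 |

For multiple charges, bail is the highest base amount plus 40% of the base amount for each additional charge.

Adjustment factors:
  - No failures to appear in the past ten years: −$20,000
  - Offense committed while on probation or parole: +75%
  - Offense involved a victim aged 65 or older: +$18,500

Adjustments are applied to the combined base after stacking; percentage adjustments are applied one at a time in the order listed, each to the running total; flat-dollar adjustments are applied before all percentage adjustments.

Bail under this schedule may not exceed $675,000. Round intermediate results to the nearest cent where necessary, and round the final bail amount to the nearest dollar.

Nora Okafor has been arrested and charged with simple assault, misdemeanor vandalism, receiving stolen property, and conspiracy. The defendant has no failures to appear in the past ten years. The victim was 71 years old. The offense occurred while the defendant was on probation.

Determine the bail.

Base amounts from the schedule: simple assault $1,000; misdemeanor vandalism $2,000; receiving stolen property $10,350; conspiracy $25,600.
Stacking rule: highest base plus 40% of each additional charge. Highest is conspiracy at $25,600. Additional: $1,000 × 40% = $400; $2,000 × 40% = $800; $10,350 × 40% = $4,140. Combined base = $25,600 + $5,340 = $30,940.
No failures to appear in the past ten years (−$20,000 flat): $30,940 − $20,000 = $10,940.
Offense involved a victim aged 65 or older (+$18,500 flat): $10,940 + $18,500 = $29,440.
Offense committed while on probation or parole (+75%): $29,440 × 1.75 = $51,520.
$51,520 is within the $675,000 maximum.

$51,520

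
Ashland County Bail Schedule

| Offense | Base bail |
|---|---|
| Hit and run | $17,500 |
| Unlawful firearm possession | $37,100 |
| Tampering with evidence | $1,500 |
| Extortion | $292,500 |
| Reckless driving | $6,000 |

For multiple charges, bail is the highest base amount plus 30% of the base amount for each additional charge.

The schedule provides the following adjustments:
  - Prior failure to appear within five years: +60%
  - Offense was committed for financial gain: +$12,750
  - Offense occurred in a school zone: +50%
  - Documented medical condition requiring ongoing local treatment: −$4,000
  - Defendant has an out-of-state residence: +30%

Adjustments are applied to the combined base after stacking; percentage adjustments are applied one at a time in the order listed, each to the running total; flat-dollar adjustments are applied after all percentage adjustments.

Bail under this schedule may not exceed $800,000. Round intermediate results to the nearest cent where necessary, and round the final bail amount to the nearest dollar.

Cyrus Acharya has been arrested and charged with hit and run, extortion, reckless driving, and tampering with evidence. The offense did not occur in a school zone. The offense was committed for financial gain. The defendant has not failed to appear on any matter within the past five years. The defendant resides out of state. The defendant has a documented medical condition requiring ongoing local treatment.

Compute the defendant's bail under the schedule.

Base amounts from the schedule: hit and run $17,500; extortion $292,500; reckless driving $6,000; tampering with evidence $1,500.
Stacking rule: highest base plus 30% of each additional charge. Highest is extortion at $292,500. Additional: $17,500 × 30% = $5,250; $6,000 × 30% = $1,800; $1,500 × 30% = $450. Combined base = $292,500 + $7,500 = $300,000.
Defendant has an out-of-state residence (+30%): $300,000 × 1.3 = $390,000.
Offense was committed for financial gain (+$12,750 flat): $390,000 + $12,750 = $402,750.
Documented medical condition requiring ongoing local treatment (−$4,000 flat): $402,750 − $4,000 = $398,750.
$398,750 is within the $800,000 maximum.

$398,750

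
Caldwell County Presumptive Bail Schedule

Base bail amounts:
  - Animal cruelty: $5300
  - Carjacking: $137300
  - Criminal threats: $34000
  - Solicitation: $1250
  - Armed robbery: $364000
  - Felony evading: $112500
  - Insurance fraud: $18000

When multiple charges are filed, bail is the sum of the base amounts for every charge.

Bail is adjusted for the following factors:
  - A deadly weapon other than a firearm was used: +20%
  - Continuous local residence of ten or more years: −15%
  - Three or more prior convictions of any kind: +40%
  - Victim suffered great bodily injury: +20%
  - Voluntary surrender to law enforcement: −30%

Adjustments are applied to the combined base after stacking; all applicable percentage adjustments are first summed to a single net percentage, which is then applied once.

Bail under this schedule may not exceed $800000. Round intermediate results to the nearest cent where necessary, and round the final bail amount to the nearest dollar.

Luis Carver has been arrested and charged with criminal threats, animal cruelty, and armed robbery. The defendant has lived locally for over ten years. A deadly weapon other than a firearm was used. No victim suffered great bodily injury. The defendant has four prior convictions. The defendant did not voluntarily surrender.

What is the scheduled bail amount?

$584785

Base amounts from the schedule: criminal threats $34000; animal cruelty $5300; armed robbery $364000.
Stacking rule: sum of all bases. $34000 + $5300 + $364000 = $403300.
Net percentage adjustment: +20% −15% +40% = +45%. $403300 × 1.45 = $584785.
$584785 is within the $800000 maximum.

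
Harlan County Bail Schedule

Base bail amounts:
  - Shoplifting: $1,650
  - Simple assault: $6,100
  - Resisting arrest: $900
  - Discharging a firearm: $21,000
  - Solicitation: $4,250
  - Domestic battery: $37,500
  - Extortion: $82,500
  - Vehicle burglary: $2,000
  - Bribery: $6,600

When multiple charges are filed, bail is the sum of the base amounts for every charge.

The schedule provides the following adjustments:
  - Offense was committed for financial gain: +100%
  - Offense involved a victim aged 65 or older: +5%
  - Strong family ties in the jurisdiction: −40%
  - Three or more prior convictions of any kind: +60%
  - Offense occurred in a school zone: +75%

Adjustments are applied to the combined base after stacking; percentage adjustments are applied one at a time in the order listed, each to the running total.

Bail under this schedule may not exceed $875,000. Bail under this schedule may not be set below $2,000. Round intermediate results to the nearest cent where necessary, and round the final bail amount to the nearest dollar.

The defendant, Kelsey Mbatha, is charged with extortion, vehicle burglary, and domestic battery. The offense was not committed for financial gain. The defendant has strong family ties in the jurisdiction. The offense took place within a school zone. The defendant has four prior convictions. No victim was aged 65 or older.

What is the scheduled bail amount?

$204,960

Base amounts from the schedule: extortion $82,500; vehicle burglary $2,000; domestic battery $37,500.
Stacking rule: sum of all bases. $82,500 + $2,000 + $37,500 = $122,000.
Strong family ties in the jurisdiction (−40%): $122,000 × 0.6 = $73,200.
Three or more prior convictions of any kind (+60%): $73,200 × 1.6 = $117,120.
Offense occurred in a school zone (+75%): $117,120 × 1.75 = $204,960.
$204,960 is within the $875,000 maximum.
$204,960 is at or above the $2,000 minimum.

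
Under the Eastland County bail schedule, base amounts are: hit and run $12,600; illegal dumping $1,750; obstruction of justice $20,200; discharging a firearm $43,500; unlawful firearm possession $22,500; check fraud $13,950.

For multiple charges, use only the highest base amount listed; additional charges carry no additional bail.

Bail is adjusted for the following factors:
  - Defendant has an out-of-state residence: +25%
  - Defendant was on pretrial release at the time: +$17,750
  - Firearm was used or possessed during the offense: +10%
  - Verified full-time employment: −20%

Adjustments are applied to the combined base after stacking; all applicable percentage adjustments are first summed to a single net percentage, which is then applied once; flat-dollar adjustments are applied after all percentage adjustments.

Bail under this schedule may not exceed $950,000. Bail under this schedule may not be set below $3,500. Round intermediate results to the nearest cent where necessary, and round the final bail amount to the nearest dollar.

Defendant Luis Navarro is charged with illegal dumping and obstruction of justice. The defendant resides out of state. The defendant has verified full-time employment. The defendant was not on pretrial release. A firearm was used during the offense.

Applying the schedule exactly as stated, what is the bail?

$23,230

Base amounts from the schedule: illegal dumping $1,750; obstruction of justice $20,200.
Stacking rule: use the highest base only. Highest is obstruction of justice at $20,200. Combined base = $20,200.
Net percentage adjustment: +25% +10% −20% = +15%. $20,200 × 1.15 = $23,230.
$23,230 is within the $950,000 maximum.
$23,230 is at or above the $3,500 minimum.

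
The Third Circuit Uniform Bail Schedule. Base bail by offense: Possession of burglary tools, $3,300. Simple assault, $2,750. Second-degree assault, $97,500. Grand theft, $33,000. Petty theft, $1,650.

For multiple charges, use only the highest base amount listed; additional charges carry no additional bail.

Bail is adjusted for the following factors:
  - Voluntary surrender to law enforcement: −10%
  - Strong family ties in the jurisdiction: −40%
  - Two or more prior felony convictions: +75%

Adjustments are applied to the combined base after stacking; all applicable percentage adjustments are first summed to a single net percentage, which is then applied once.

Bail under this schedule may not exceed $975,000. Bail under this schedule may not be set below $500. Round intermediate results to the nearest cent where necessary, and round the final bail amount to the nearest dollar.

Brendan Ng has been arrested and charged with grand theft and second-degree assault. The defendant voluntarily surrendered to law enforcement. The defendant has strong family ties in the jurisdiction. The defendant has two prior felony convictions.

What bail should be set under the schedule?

Base amounts from the schedule: grand theft $33,000; second-degree assault $97,500.
Stacking rule: use the highest base only. Highest is second-degree assault at $97,500. Combined base = $97,500.
Net percentage adjustment: −10% −40% +75% = +25%. $97,500 × 1.25 = $121,875.
$121,875 is within the $975,000 maximum.
$121,875 is at or above the $500 minimum.

$121,875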